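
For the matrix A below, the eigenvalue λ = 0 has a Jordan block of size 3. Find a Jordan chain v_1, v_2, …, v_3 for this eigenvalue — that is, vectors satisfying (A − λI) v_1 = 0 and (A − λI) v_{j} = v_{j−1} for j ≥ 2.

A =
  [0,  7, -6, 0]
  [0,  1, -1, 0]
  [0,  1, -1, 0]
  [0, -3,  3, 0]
A Jordan chain for λ = 0 of length 3:
v_1 = (1, 0, 0, 0)ᵀ
v_2 = (7, 1, 1, -3)ᵀ
v_3 = (0, 1, 0, 0)ᵀ

Let N = A − (0)·I. We want v_3 with N^3 v_3 = 0 but N^2 v_3 ≠ 0; then v_{j-1} := N · v_j for j = 3, …, 2.

Pick v_3 = (0, 1, 0, 0)ᵀ.
Then v_2 = N · v_3 = (7, 1, 1, -3)ᵀ.
Then v_1 = N · v_2 = (1, 0, 0, 0)ᵀ.

Sanity check: (A − (0)·I) v_1 = (0, 0, 0, 0)ᵀ = 0. ✓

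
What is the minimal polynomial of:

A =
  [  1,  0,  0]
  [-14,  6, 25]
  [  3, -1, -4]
x^3 - 3*x^2 + 3*x - 1

The characteristic polynomial is χ_A(x) = (x - 1)^3, so the eigenvalues are known. The minimal polynomial is
  m_A(x) = Π_λ (x − λ)^{k_λ}
where k_λ is the size of the *largest* Jordan block for λ (equivalently, the smallest k with (A − λI)^k v = 0 for every generalised eigenvector v of λ).

  λ = 1: largest Jordan block has size 3, contributing (x − 1)^3

So m_A(x) = (x - 1)^3 = x^3 - 3*x^2 + 3*x - 1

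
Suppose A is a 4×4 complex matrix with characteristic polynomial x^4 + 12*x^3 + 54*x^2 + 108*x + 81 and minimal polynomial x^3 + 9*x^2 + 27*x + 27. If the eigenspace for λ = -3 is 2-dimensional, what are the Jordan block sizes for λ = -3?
Block sizes for λ = -3: [3, 1]

Step 1 — from the characteristic polynomial, algebraic multiplicity of λ = -3 is 4. From dim ker(A − (-3)·I) = 2, there are exactly 2 Jordan blocks for λ = -3.
Step 2 — from the minimal polynomial, the factor (x + 3)^3 tells us the largest block for λ = -3 has size 3.
Step 3 — with total size 4, 2 blocks, and largest block 3, the block sizes (in nonincreasing order) are [3, 1].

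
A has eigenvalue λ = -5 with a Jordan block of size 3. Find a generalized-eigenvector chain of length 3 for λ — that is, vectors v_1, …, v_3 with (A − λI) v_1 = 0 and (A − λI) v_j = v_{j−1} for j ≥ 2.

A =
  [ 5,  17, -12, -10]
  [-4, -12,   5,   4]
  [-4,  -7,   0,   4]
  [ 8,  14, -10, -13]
A Jordan chain for λ = -5 of length 3:
v_1 = (-5, 2, 2, -4)ᵀ
v_2 = (17, -7, -7, 14)ᵀ
v_3 = (0, 1, 0, 0)ᵀ

Let N = A − (-5)·I. We want v_3 with N^3 v_3 = 0 but N^2 v_3 ≠ 0; then v_{j-1} := N · v_j for j = 3, …, 2.

Pick v_3 = (0, 1, 0, 0)ᵀ.
Then v_2 = N · v_3 = (17, -7, -7, 14)ᵀ.
Then v_1 = N · v_2 = (-5, 2, 2, -4)ᵀ.

Sanity check: (A − (-5)·I) v_1 = (0, 0, 0, 0)ᵀ = 0. ✓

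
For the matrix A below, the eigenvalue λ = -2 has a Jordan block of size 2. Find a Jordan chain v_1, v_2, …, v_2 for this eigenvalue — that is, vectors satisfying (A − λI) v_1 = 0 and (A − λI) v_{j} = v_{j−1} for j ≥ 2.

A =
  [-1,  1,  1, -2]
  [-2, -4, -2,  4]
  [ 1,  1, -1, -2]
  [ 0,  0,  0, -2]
A Jordan chain for λ = -2 of length 2:
v_1 = (1, -2, 1, 0)ᵀ
v_2 = (1, 0, 0, 0)ᵀ

Let N = A − (-2)·I. We want v_2 with N^2 v_2 = 0 but N^1 v_2 ≠ 0; then v_{j-1} := N · v_j for j = 2, …, 2.

Pick v_2 = (1, 0, 0, 0)ᵀ.
Then v_1 = N · v_2 = (1, -2, 1, 0)ᵀ.

Sanity check: (A − (-2)·I) v_1 = (0, 0, 0, 0)ᵀ = 0. ✓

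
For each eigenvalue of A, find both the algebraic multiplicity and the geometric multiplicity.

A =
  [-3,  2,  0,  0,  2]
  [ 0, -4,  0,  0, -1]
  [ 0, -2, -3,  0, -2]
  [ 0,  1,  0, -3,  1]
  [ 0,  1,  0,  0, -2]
λ = -3: alg = 5, geom = 4

Step 1 — factor the characteristic polynomial to read off the algebraic multiplicities:
  χ_A(x) = (x + 3)^5

Step 2 — compute geometric multiplicities via the rank-nullity identity g(λ) = n − rank(A − λI):
  rank(A − (-3)·I) = 1, so dim ker(A − (-3)·I) = n − 1 = 4

Summary:
  λ = -3: algebraic multiplicity = 5, geometric multiplicity = 4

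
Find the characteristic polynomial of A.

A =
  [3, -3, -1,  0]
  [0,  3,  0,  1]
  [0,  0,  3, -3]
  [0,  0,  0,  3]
x^4 - 12*x^3 + 54*x^2 - 108*x + 81

Expanding det(x·I − A) (e.g. by cofactor expansion or by noting that A is similar to its Jordan form J, which has the same characteristic polynomial as A) gives
  χ_A(x) = x^4 - 12*x^3 + 54*x^2 - 108*x + 81
which factors as (x - 3)^4. The eigenvalues (with algebraic multiplicities) are λ = 3 with multiplicity 4.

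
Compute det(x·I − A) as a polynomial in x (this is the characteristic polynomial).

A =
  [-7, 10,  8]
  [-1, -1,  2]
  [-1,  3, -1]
x^3 + 9*x^2 + 27*x + 27

Expanding det(x·I − A) (e.g. by cofactor expansion or by noting that A is similar to its Jordan form J, which has the same characteristic polynomial as A) gives
  χ_A(x) = x^3 + 9*x^2 + 27*x + 27
which factors as (x + 3)^3. The eigenvalues (with algebraic multiplicities) are λ = -3 with multiplicity 3.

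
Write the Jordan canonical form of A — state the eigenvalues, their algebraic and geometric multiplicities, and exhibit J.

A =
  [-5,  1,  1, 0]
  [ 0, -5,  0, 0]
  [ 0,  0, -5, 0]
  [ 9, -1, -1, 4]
J_2(-5) ⊕ J_1(-5) ⊕ J_1(4)

The characteristic polynomial is
  det(x·I − A) = x^4 + 11*x^3 + 15*x^2 - 175*x - 500 = (x - 4)*(x + 5)^3

Eigenvalues and multiplicities (the geometric multiplicity of λ is n − rank(A − λI), which equals the number of Jordan blocks for λ):
  λ = -5: algebraic multiplicity = 3, geometric multiplicity = 2
  λ = 4: algebraic multiplicity = 1, geometric multiplicity = 1

Determining the block sizes for each eigenvalue:
  λ = -5: 2 blocks summing to 3 forces exactly one block of size 2 and the rest size 1 → block sizes [2, 1]
  λ = 4: one block (gm = 1), so the single block has size am = 1 → block sizes [1]

Assembling the blocks gives a Jordan form
J =
  [-5,  1,  0, 0]
  [ 0, -5,  0, 0]
  [ 0,  0, -5, 0]
  [ 0,  0,  0, 4]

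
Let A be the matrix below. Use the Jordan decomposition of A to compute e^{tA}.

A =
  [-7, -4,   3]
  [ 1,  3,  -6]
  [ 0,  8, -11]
e^{tA} =
  [-2*t*exp(-5*t) + exp(-5*t), -4*t*exp(-5*t), 3*t*exp(-5*t)]
  [3*t^2*exp(-5*t) + t*exp(-5*t), 6*t^2*exp(-5*t) + 8*t*exp(-5*t) + exp(-5*t), -9*t^2*exp(-5*t)/2 - 6*t*exp(-5*t)]
  [4*t^2*exp(-5*t), 8*t^2*exp(-5*t) + 8*t*exp(-5*t), -6*t^2*exp(-5*t) - 6*t*exp(-5*t) + exp(-5*t)]

Strategy: write A = P · J · P⁻¹ where J is a Jordan canonical form, so e^{tA} = P · e^{tJ} · P⁻¹, and e^{tJ} can be computed block-by-block.

A has Jordan form
J =
  [-5,  1,  0]
  [ 0, -5,  1]
  [ 0,  0, -5]
(up to reordering of blocks).

Per-block formulas:
  For a 3×3 Jordan block J_3(-5): exp(t · J_3(-5)) = e^(-5t)·(I + t·N + (t^2/2)·N^2), where N is the 3×3 nilpotent shift.

After assembling e^{tJ} and conjugating by P, we get:

e^{tA} =
  [-2*t*exp(-5*t) + exp(-5*t), -4*t*exp(-5*t), 3*t*exp(-5*t)]
  [3*t^2*exp(-5*t) + t*exp(-5*t), 6*t^2*exp(-5*t) + 8*t*exp(-5*t) + exp(-5*t), -9*t^2*exp(-5*t)/2 - 6*t*exp(-5*t)]
  [4*t^2*exp(-5*t), 8*t^2*exp(-5*t) + 8*t*exp(-5*t), -6*t^2*exp(-5*t) - 6*t*exp(-5*t) + exp(-5*t)]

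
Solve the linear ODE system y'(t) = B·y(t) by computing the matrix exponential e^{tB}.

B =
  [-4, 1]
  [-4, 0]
e^{tB} =
  [-2*t*exp(-2*t) + exp(-2*t), t*exp(-2*t)]
  [-4*t*exp(-2*t), 2*t*exp(-2*t) + exp(-2*t)]

Strategy: write B = P · J · P⁻¹ where J is a Jordan canonical form, so e^{tB} = P · e^{tJ} · P⁻¹, and e^{tJ} can be computed block-by-block.

B has Jordan form
J =
  [-2,  1]
  [ 0, -2]
(up to reordering of blocks).

Per-block formulas:
  For a 2×2 Jordan block J_2(-2): exp(t · J_2(-2)) = e^(-2t)·(I + t·N), where N is the 2×2 nilpotent shift.

After assembling e^{tJ} and conjugating by P, we get:

e^{tB} =
  [-2*t*exp(-2*t) + exp(-2*t), t*exp(-2*t)]
  [-4*t*exp(-2*t), 2*t*exp(-2*t) + exp(-2*t)]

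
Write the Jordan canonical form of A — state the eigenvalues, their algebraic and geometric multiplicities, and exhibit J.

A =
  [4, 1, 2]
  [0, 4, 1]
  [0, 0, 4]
J_3(4)

The characteristic polynomial is
  det(x·I − A) = x^3 - 12*x^2 + 48*x - 64 = (x - 4)^3

Eigenvalues and multiplicities (the geometric multiplicity of λ is n − rank(A − λI), which equals the number of Jordan blocks for λ):
  λ = 4: algebraic multiplicity = 3, geometric multiplicity = 1

Determining the block sizes for each eigenvalue:
  λ = 4: one block (gm = 1), so the single block has size am = 3 → block sizes [3]

Assembling the blocks gives a Jordan form
J =
  [4, 1, 0]
  [0, 4, 1]
  [0, 0, 4]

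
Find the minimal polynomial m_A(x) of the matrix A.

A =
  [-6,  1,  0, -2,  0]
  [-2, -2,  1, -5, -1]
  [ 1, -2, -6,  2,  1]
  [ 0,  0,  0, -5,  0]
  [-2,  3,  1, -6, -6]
x^3 + 15*x^2 + 75*x + 125

The characteristic polynomial is χ_A(x) = (x + 5)^5, so the eigenvalues are known. The minimal polynomial is
  m_A(x) = Π_λ (x − λ)^{k_λ}
where k_λ is the size of the *largest* Jordan block for λ (equivalently, the smallest k with (A − λI)^k v = 0 for every generalised eigenvector v of λ).

  λ = -5: largest Jordan block has size 3, contributing (x + 5)^3

So m_A(x) = (x + 5)^3 = x^3 + 15*x^2 + 75*x + 125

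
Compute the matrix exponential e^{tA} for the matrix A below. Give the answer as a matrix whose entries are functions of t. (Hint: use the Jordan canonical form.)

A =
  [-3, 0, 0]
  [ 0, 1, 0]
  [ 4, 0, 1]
e^{tA} =
  [exp(-3*t), 0, 0]
  [0, exp(t), 0]
  [exp(t) - exp(-3*t), 0, exp(t)]

Strategy: write A = P · J · P⁻¹ where J is a Jordan canonical form, so e^{tA} = P · e^{tJ} · P⁻¹, and e^{tJ} can be computed block-by-block.

A has Jordan form
J =
  [-3, 0, 0]
  [ 0, 1, 0]
  [ 0, 0, 1]
(up to reordering of blocks).

Per-block formulas:
  For a 1×1 block at λ = 1: exp(t · [1]) = [e^(1t)].
  For a 1×1 block at λ = -3: exp(t · [-3]) = [e^(-3t)].

After assembling e^{tJ} and conjugating by P, we get:

e^{tA} =
  [exp(-3*t), 0, 0]
  [0, exp(t), 0]
  [exp(t) - exp(-3*t), 0, exp(t)]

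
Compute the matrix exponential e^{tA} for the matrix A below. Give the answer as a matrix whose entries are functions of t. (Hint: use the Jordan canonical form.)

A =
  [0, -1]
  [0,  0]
e^{tA} =
  [1, -t]
  [0, 1]

Strategy: write A = P · J · P⁻¹ where J is a Jordan canonical form, so e^{tA} = P · e^{tJ} · P⁻¹, and e^{tJ} can be computed block-by-block.

A has Jordan form
J =
  [0, 1]
  [0, 0]
(up to reordering of blocks).

Per-block formulas:
  For a 2×2 Jordan block J_2(0): exp(t · J_2(0)) = e^(0t)·(I + t·N), where N is the 2×2 nilpotent shift.

After assembling e^{tJ} and conjugating by P, we get:

e^{tA} =
  [1, -t]
  [0, 1]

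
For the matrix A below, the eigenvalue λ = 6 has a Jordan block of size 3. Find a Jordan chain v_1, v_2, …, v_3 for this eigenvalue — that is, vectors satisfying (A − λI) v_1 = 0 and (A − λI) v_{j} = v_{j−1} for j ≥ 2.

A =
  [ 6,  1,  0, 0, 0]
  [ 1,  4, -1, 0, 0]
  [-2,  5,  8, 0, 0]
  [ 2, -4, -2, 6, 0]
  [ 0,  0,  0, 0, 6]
A Jordan chain for λ = 6 of length 3:
v_1 = (1, 0, 1, 0, 0)ᵀ
v_2 = (0, 1, -2, 2, 0)ᵀ
v_3 = (1, 0, 0, 0, 0)ᵀ

Let N = A − (6)·I. We want v_3 with N^3 v_3 = 0 but N^2 v_3 ≠ 0; then v_{j-1} := N · v_j for j = 3, …, 2.

Pick v_3 = (1, 0, 0, 0, 0)ᵀ.
Then v_2 = N · v_3 = (0, 1, -2, 2, 0)ᵀ.
Then v_1 = N · v_2 = (1, 0, 1, 0, 0)ᵀ.

Sanity check: (A − (6)·I) v_1 = (0, 0, 0, 0, 0)ᵀ = 0. ✓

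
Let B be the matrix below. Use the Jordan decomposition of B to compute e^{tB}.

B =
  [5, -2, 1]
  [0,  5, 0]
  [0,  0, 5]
e^{tB} =
  [exp(5*t), -2*t*exp(5*t), t*exp(5*t)]
  [0, exp(5*t), 0]
  [0, 0, exp(5*t)]

Strategy: write B = P · J · P⁻¹ where J is a Jordan canonical form, so e^{tB} = P · e^{tJ} · P⁻¹, and e^{tJ} can be computed block-by-block.

B has Jordan form
J =
  [5, 1, 0]
  [0, 5, 0]
  [0, 0, 5]
(up to reordering of blocks).

Per-block formulas:
  For a 2×2 Jordan block J_2(5): exp(t · J_2(5)) = e^(5t)·(I + t·N), where N is the 2×2 nilpotent shift.
  For a 1×1 block at λ = 5: exp(t · [5]) = [e^(5t)].

After assembling e^{tJ} and conjugating by P, we get:

e^{tB} =
  [exp(5*t), -2*t*exp(5*t), t*exp(5*t)]
  [0, exp(5*t), 0]
  [0, 0, exp(5*t)]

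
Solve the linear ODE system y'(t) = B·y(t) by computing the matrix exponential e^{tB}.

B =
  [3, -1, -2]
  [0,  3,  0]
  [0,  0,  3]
e^{tB} =
  [exp(3*t), -t*exp(3*t), -2*t*exp(3*t)]
  [0, exp(3*t), 0]
  [0, 0, exp(3*t)]

Strategy: write B = P · J · P⁻¹ where J is a Jordan canonical form, so e^{tB} = P · e^{tJ} · P⁻¹, and e^{tJ} can be computed block-by-block.

B has Jordan form
J =
  [3, 1, 0]
  [0, 3, 0]
  [0, 0, 3]
(up to reordering of blocks).

Per-block formulas:
  For a 2×2 Jordan block J_2(3): exp(t · J_2(3)) = e^(3t)·(I + t·N), where N is the 2×2 nilpotent shift.
  For a 1×1 block at λ = 3: exp(t · [3]) = [e^(3t)].

After assembling e^{tJ} and conjugating by P, we get:

e^{tB} =
  [exp(3*t), -t*exp(3*t), -2*t*exp(3*t)]
  [0, exp(3*t), 0]
  [0, 0, exp(3*t)]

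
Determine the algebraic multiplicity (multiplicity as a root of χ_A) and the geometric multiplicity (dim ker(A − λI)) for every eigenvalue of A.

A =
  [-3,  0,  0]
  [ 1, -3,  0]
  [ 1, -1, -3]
λ = -3: alg = 3, geom = 1

Step 1 — factor the characteristic polynomial to read off the algebraic multiplicities:
  χ_A(x) = (x + 3)^3

Step 2 — compute geometric multiplicities via the rank-nullity identity g(λ) = n − rank(A − λI):
  rank(A − (-3)·I) = 2, so dim ker(A − (-3)·I) = n − 2 = 1

Summary:
  λ = -3: algebraic multiplicity = 3, geometric multiplicity = 1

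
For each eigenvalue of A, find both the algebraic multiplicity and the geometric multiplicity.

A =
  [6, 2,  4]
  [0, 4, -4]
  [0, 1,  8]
λ = 6: alg = 3, geom = 2

Step 1 — factor the characteristic polynomial to read off the algebraic multiplicities:
  χ_A(x) = (x - 6)^3

Step 2 — compute geometric multiplicities via the rank-nullity identity g(λ) = n − rank(A − λI):
  rank(A − (6)·I) = 1, so dim ker(A − (6)·I) = n − 1 = 2

Summary:
  λ = 6: algebraic multiplicity = 3, geometric multiplicity = 2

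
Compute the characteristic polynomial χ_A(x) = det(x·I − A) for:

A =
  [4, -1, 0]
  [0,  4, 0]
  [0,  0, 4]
x^3 - 12*x^2 + 48*x - 64

Expanding det(x·I − A) (e.g. by cofactor expansion or by noting that A is similar to its Jordan form J, which has the same characteristic polynomial as A) gives
  χ_A(x) = x^3 - 12*x^2 + 48*x - 64
which factors as (x - 4)^3. The eigenvalues (with algebraic multiplicities) are λ = 4 with multiplicity 3.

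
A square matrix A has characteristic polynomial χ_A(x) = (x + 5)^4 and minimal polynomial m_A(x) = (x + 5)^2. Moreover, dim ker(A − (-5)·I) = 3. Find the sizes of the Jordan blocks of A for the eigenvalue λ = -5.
Block sizes for λ = -5: [2, 1, 1]

Step 1 — from the characteristic polynomial, algebraic multiplicity of λ = -5 is 4. From dim ker(A − (-5)·I) = 3, there are exactly 3 Jordan blocks for λ = -5.
Step 2 — from the minimal polynomial, the factor (x + 5)^2 tells us the largest block for λ = -5 has size 2.
Step 3 — with total size 4, 3 blocks, and largest block 2, the block sizes (in nonincreasing order) are [2, 1, 1].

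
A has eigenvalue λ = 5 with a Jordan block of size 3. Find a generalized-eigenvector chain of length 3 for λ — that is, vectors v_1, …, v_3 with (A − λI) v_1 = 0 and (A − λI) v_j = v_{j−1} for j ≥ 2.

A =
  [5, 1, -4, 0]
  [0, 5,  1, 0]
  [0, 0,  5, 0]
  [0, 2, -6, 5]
A Jordan chain for λ = 5 of length 3:
v_1 = (1, 0, 0, 2)ᵀ
v_2 = (-4, 1, 0, -6)ᵀ
v_3 = (0, 0, 1, 0)ᵀ

Let N = A − (5)·I. We want v_3 with N^3 v_3 = 0 but N^2 v_3 ≠ 0; then v_{j-1} := N · v_j for j = 3, …, 2.

Pick v_3 = (0, 0, 1, 0)ᵀ.
Then v_2 = N · v_3 = (-4, 1, 0, -6)ᵀ.
Then v_1 = N · v_2 = (1, 0, 0, 2)ᵀ.

Sanity check: (A − (5)·I) v_1 = (0, 0, 0, 0)ᵀ = 0. ✓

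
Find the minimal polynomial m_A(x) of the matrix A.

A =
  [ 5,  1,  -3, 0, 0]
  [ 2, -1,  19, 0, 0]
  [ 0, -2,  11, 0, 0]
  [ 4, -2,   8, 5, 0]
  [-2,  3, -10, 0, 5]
x^3 - 15*x^2 + 75*x - 125

The characteristic polynomial is χ_A(x) = (x - 5)^5, so the eigenvalues are known. The minimal polynomial is
  m_A(x) = Π_λ (x − λ)^{k_λ}
where k_λ is the size of the *largest* Jordan block for λ (equivalently, the smallest k with (A − λI)^k v = 0 for every generalised eigenvector v of λ).

  λ = 5: largest Jordan block has size 3, contributing (x − 5)^3

So m_A(x) = (x - 5)^3 = x^3 - 15*x^2 + 75*x - 125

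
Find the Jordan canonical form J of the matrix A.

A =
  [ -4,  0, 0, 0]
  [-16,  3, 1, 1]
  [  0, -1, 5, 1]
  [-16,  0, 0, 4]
J_1(-4) ⊕ J_2(4) ⊕ J_1(4)

The characteristic polynomial is
  det(x·I − A) = x^4 - 8*x^3 + 128*x - 256 = (x - 4)^3*(x + 4)

Eigenvalues and multiplicities (the geometric multiplicity of λ is n − rank(A − λI), which equals the number of Jordan blocks for λ):
  λ = -4: algebraic multiplicity = 1, geometric multiplicity = 1
  λ = 4: algebraic multiplicity = 3, geometric multiplicity = 2

Determining the block sizes for each eigenvalue:
  λ = -4: one block (gm = 1), so the single block has size am = 1 → block sizes [1]
  λ = 4: 2 blocks summing to 3 forces exactly one block of size 2 and the rest size 1 → block sizes [2, 1]

Assembling the blocks gives a Jordan form
J =
  [-4, 0, 0, 0]
  [ 0, 4, 1, 0]
  [ 0, 0, 4, 0]
  [ 0, 0, 0, 4]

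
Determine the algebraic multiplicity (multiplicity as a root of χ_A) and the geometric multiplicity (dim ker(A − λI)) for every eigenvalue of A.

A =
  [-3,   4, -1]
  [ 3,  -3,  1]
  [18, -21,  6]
λ = 0: alg = 3, geom = 1

Step 1 — factor the characteristic polynomial to read off the algebraic multiplicities:
  χ_A(x) = x^3

Step 2 — compute geometric multiplicities via the rank-nullity identity g(λ) = n − rank(A − λI):
  rank(A − (0)·I) = 2, so dim ker(A − (0)·I) = n − 2 = 1

Summary:
  λ = 0: algebraic multiplicity = 3, geometric multiplicity = 1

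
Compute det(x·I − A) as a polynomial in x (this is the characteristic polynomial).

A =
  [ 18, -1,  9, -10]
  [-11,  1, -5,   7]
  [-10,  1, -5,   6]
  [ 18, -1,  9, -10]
x^4 - 4*x^3

Expanding det(x·I − A) (e.g. by cofactor expansion or by noting that A is similar to its Jordan form J, which has the same characteristic polynomial as A) gives
  χ_A(x) = x^4 - 4*x^3
which factors as x^3*(x - 4). The eigenvalues (with algebraic multiplicities) are λ = 0 with multiplicity 3, λ = 4 with multiplicity 1.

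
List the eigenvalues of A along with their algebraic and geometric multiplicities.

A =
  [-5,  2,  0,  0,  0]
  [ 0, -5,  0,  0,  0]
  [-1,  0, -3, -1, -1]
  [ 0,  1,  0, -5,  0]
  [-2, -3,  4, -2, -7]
λ = -5: alg = 5, geom = 3

Step 1 — factor the characteristic polynomial to read off the algebraic multiplicities:
  χ_A(x) = (x + 5)^5

Step 2 — compute geometric multiplicities via the rank-nullity identity g(λ) = n − rank(A − λI):
  rank(A − (-5)·I) = 2, so dim ker(A − (-5)·I) = n − 2 = 3

Summary:
  λ = -5: algebraic multiplicity = 5, geometric multiplicity = 3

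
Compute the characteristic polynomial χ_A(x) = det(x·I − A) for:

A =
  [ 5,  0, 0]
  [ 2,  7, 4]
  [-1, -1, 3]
x^3 - 15*x^2 + 75*x - 125

Expanding det(x·I − A) (e.g. by cofactor expansion or by noting that A is similar to its Jordan form J, which has the same characteristic polynomial as A) gives
  χ_A(x) = x^3 - 15*x^2 + 75*x - 125
which factors as (x - 5)^3. The eigenvalues (with algebraic multiplicities) are λ = 5 with multiplicity 3.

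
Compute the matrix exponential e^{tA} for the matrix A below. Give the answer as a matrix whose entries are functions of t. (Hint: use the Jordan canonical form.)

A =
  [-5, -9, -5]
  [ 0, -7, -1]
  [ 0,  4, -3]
e^{tA} =
  [exp(-5*t), -t^2*exp(-5*t) - 9*t*exp(-5*t), -t^2*exp(-5*t)/2 - 5*t*exp(-5*t)]
  [0, -2*t*exp(-5*t) + exp(-5*t), -t*exp(-5*t)]
  [0, 4*t*exp(-5*t), 2*t*exp(-5*t) + exp(-5*t)]

Strategy: write A = P · J · P⁻¹ where J is a Jordan canonical form, so e^{tA} = P · e^{tJ} · P⁻¹, and e^{tJ} can be computed block-by-block.

A has Jordan form
J =
  [-5,  1,  0]
  [ 0, -5,  1]
  [ 0,  0, -5]
(up to reordering of blocks).

Per-block formulas:
  For a 3×3 Jordan block J_3(-5): exp(t · J_3(-5)) = e^(-5t)·(I + t·N + (t^2/2)·N^2), where N is the 3×3 nilpotent shift.

After assembling e^{tJ} and conjugating by P, we get:

e^{tA} =
  [exp(-5*t), -t^2*exp(-5*t) - 9*t*exp(-5*t), -t^2*exp(-5*t)/2 - 5*t*exp(-5*t)]
  [0, -2*t*exp(-5*t) + exp(-5*t), -t*exp(-5*t)]
  [0, 4*t*exp(-5*t), 2*t*exp(-5*t) + exp(-5*t)]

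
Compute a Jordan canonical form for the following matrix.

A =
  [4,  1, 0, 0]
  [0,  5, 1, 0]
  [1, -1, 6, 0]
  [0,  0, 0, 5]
J_3(5) ⊕ J_1(5)

The characteristic polynomial is
  det(x·I − A) = x^4 - 20*x^3 + 150*x^2 - 500*x + 625 = (x - 5)^4

Eigenvalues and multiplicities (the geometric multiplicity of λ is n − rank(A − λI), which equals the number of Jordan blocks for λ):
  λ = 5: algebraic multiplicity = 4, geometric multiplicity = 2

Determining the block sizes for each eigenvalue:
  λ = 5: with am = 4 and gm = 2, the partition is not yet determined (e.g. several partitions of 4 into 2 parts exist). Let N = A − (5)·I. Computing rank(N^1) = 2, rank(N^2) = 1, rank(N^3) = 0; the number of blocks of size ≥ j is rank(N^{j−1}) − rank(N^j), giving [2, 1, 1]. So we have 1 block(s) of size 3, 1 block(s) of size 1 → block sizes [3, 1]

Assembling the blocks gives a Jordan form
J =
  [5, 1, 0, 0]
  [0, 5, 1, 0]
  [0, 0, 5, 0]
  [0, 0, 0, 5]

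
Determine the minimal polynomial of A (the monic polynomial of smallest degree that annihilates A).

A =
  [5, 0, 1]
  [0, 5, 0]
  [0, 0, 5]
x^2 - 10*x + 25

The characteristic polynomial is χ_A(x) = (x - 5)^3, so the eigenvalues are known. The minimal polynomial is
  m_A(x) = Π_λ (x − λ)^{k_λ}
where k_λ is the size of the *largest* Jordan block for λ (equivalently, the smallest k with (A − λI)^k v = 0 for every generalised eigenvector v of λ).

  λ = 5: largest Jordan block has size 2, contributing (x − 5)^2

So m_A(x) = (x - 5)^2 = x^2 - 10*x + 25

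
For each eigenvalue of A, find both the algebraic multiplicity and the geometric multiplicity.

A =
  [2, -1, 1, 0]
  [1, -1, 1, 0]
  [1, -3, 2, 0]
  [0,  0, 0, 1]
λ = 1: alg = 4, geom = 2

Step 1 — factor the characteristic polynomial to read off the algebraic multiplicities:
  χ_A(x) = (x - 1)^4

Step 2 — compute geometric multiplicities via the rank-nullity identity g(λ) = n − rank(A − λI):
  rank(A − (1)·I) = 2, so dim ker(A − (1)·I) = n − 2 = 2

Summary:
  λ = 1: algebraic multiplicity = 4, geometric multiplicity = 2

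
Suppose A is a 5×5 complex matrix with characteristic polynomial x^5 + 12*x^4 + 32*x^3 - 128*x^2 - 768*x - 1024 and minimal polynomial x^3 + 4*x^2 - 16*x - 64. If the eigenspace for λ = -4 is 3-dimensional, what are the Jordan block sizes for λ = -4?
Block sizes for λ = -4: [2, 1, 1]

Step 1 — from the characteristic polynomial, algebraic multiplicity of λ = -4 is 4. From dim ker(A − (-4)·I) = 3, there are exactly 3 Jordan blocks for λ = -4.
Step 2 — from the minimal polynomial, the factor (x + 4)^2 tells us the largest block for λ = -4 has size 2.
Step 3 — with total size 4, 3 blocks, and largest block 2, the block sizes (in nonincreasing order) are [2, 1, 1].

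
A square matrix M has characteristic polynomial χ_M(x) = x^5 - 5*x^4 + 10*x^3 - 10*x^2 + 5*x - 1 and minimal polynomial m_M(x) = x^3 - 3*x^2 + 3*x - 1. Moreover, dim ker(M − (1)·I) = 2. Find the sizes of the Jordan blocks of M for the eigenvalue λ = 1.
Block sizes for λ = 1: [3, 2]

Step 1 — from the characteristic polynomial, algebraic multiplicity of λ = 1 is 5. From dim ker(M − (1)·I) = 2, there are exactly 2 Jordan blocks for λ = 1.
Step 2 — from the minimal polynomial, the factor (x − 1)^3 tells us the largest block for λ = 1 has size 3.
Step 3 — with total size 5, 2 blocks, and largest block 3, the block sizes (in nonincreasing order) are [3, 2].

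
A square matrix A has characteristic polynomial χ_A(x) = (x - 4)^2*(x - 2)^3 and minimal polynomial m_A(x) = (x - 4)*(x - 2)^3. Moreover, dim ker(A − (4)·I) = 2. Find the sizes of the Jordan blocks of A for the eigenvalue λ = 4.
Block sizes for λ = 4: [1, 1]

Step 1 — from the characteristic polynomial, algebraic multiplicity of λ = 4 is 2. From dim ker(A − (4)·I) = 2, there are exactly 2 Jordan blocks for λ = 4.
Step 2 — from the minimal polynomial, the factor (x − 4) tells us the largest block for λ = 4 has size 1.
Step 3 — with total size 2, 2 blocks, and largest block 1, the block sizes (in nonincreasing order) are [1, 1].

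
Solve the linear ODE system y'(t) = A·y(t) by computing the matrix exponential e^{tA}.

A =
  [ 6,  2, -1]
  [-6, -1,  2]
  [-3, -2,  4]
e^{tA} =
  [3*t*exp(3*t) + exp(3*t), 2*t*exp(3*t), -t*exp(3*t)]
  [-6*t*exp(3*t), -4*t*exp(3*t) + exp(3*t), 2*t*exp(3*t)]
  [-3*t*exp(3*t), -2*t*exp(3*t), t*exp(3*t) + exp(3*t)]

Strategy: write A = P · J · P⁻¹ where J is a Jordan canonical form, so e^{tA} = P · e^{tJ} · P⁻¹, and e^{tJ} can be computed block-by-block.

A has Jordan form
J =
  [3, 1, 0]
  [0, 3, 0]
  [0, 0, 3]
(up to reordering of blocks).

Per-block formulas:
  For a 2×2 Jordan block J_2(3): exp(t · J_2(3)) = e^(3t)·(I + t·N), where N is the 2×2 nilpotent shift.
  For a 1×1 block at λ = 3: exp(t · [3]) = [e^(3t)].

After assembling e^{tJ} and conjugating by P, we get:

e^{tA} =
  [3*t*exp(3*t) + exp(3*t), 2*t*exp(3*t), -t*exp(3*t)]
  [-6*t*exp(3*t), -4*t*exp(3*t) + exp(3*t), 2*t*exp(3*t)]
  [-3*t*exp(3*t), -2*t*exp(3*t), t*exp(3*t) + exp(3*t)]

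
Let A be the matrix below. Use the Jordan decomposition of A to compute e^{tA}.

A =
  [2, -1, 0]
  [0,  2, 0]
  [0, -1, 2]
e^{tA} =
  [exp(2*t), -t*exp(2*t), 0]
  [0, exp(2*t), 0]
  [0, -t*exp(2*t), exp(2*t)]

Strategy: write A = P · J · P⁻¹ where J is a Jordan canonical form, so e^{tA} = P · e^{tJ} · P⁻¹, and e^{tJ} can be computed block-by-block.

A has Jordan form
J =
  [2, 1, 0]
  [0, 2, 0]
  [0, 0, 2]
(up to reordering of blocks).

Per-block formulas:
  For a 2×2 Jordan block J_2(2): exp(t · J_2(2)) = e^(2t)·(I + t·N), where N is the 2×2 nilpotent shift.
  For a 1×1 block at λ = 2: exp(t · [2]) = [e^(2t)].

After assembling e^{tJ} and conjugating by P, we get:

e^{tA} =
  [exp(2*t), -t*exp(2*t), 0]
  [0, exp(2*t), 0]
  [0, -t*exp(2*t), exp(2*t)]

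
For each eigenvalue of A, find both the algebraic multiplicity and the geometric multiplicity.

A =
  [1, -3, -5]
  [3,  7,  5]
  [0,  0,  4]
λ = 4: alg = 3, geom = 2

Step 1 — factor the characteristic polynomial to read off the algebraic multiplicities:
  χ_A(x) = (x - 4)^3

Step 2 — compute geometric multiplicities via the rank-nullity identity g(λ) = n − rank(A − λI):
  rank(A − (4)·I) = 1, so dim ker(A − (4)·I) = n − 1 = 2

Summary:
  λ = 4: algebraic multiplicity = 3, geometric multiplicity = 2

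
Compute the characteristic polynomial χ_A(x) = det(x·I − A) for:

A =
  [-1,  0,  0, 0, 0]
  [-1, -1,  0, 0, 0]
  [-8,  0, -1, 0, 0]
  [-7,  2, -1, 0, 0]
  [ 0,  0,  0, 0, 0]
x^5 + 3*x^4 + 3*x^3 + x^2

Expanding det(x·I − A) (e.g. by cofactor expansion or by noting that A is similar to its Jordan form J, which has the same characteristic polynomial as A) gives
  χ_A(x) = x^5 + 3*x^4 + 3*x^3 + x^2
which factors as x^2*(x + 1)^3. The eigenvalues (with algebraic multiplicities) are λ = -1 with multiplicity 3, λ = 0 with multiplicity 2.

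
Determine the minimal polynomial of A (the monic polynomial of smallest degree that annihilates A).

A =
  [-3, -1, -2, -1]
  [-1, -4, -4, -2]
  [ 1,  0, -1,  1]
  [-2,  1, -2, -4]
x^3 + 9*x^2 + 27*x + 27

The characteristic polynomial is χ_A(x) = (x + 3)^4, so the eigenvalues are known. The minimal polynomial is
  m_A(x) = Π_λ (x − λ)^{k_λ}
where k_λ is the size of the *largest* Jordan block for λ (equivalently, the smallest k with (A − λI)^k v = 0 for every generalised eigenvector v of λ).

  λ = -3: largest Jordan block has size 3, contributing (x + 3)^3

So m_A(x) = (x + 3)^3 = x^3 + 9*x^2 + 27*x + 27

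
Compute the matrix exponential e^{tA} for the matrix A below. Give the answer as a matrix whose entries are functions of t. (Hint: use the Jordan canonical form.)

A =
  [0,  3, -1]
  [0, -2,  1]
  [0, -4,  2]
e^{tA} =
  [1, -t^2 + 3*t, t^2/2 - t]
  [0, 1 - 2*t, t]
  [0, -4*t, 2*t + 1]

Strategy: write A = P · J · P⁻¹ where J is a Jordan canonical form, so e^{tA} = P · e^{tJ} · P⁻¹, and e^{tJ} can be computed block-by-block.

A has Jordan form
J =
  [0, 1, 0]
  [0, 0, 1]
  [0, 0, 0]
(up to reordering of blocks).

Per-block formulas:
  For a 3×3 Jordan block J_3(0): exp(t · J_3(0)) = e^(0t)·(I + t·N + (t^2/2)·N^2), where N is the 3×3 nilpotent shift.

After assembling e^{tJ} and conjugating by P, we get:

e^{tA} =
  [1, -t^2 + 3*t, t^2/2 - t]
  [0, 1 - 2*t, t]
  [0, -4*t, 2*t + 1]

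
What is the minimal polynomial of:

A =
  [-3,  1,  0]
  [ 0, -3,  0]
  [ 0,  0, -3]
x^2 + 6*x + 9

The characteristic polynomial is χ_A(x) = (x + 3)^3, so the eigenvalues are known. The minimal polynomial is
  m_A(x) = Π_λ (x − λ)^{k_λ}
where k_λ is the size of the *largest* Jordan block for λ (equivalently, the smallest k with (A − λI)^k v = 0 for every generalised eigenvector v of λ).

  λ = -3: largest Jordan block has size 2, contributing (x + 3)^2

So m_A(x) = (x + 3)^2 = x^2 + 6*x + 9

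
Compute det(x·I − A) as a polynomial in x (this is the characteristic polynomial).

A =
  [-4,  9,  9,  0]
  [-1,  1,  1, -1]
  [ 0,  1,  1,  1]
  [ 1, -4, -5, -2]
x^4 + 4*x^3 + 6*x^2 + 4*x + 1

Expanding det(x·I − A) (e.g. by cofactor expansion or by noting that A is similar to its Jordan form J, which has the same characteristic polynomial as A) gives
  χ_A(x) = x^4 + 4*x^3 + 6*x^2 + 4*x + 1
which factors as (x + 1)^4. The eigenvalues (with algebraic multiplicities) are λ = -1 with multiplicity 4.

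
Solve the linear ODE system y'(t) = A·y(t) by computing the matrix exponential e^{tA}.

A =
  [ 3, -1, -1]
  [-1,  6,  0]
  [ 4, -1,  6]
e^{tA} =
  [t^2*exp(5*t)/2 - 2*t*exp(5*t) + exp(5*t), t^2*exp(5*t) - t*exp(5*t), t^2*exp(5*t)/2 - t*exp(5*t)]
  [t^2*exp(5*t)/2 - t*exp(5*t), t^2*exp(5*t) + t*exp(5*t) + exp(5*t), t^2*exp(5*t)/2]
  [-3*t^2*exp(5*t)/2 + 4*t*exp(5*t), -3*t^2*exp(5*t) - t*exp(5*t), -3*t^2*exp(5*t)/2 + t*exp(5*t) + exp(5*t)]

Strategy: write A = P · J · P⁻¹ where J is a Jordan canonical form, so e^{tA} = P · e^{tJ} · P⁻¹, and e^{tJ} can be computed block-by-block.

A has Jordan form
J =
  [5, 1, 0]
  [0, 5, 1]
  [0, 0, 5]
(up to reordering of blocks).

Per-block formulas:
  For a 3×3 Jordan block J_3(5): exp(t · J_3(5)) = e^(5t)·(I + t·N + (t^2/2)·N^2), where N is the 3×3 nilpotent shift.

After assembling e^{tJ} and conjugating by P, we get:

e^{tA} =
  [t^2*exp(5*t)/2 - 2*t*exp(5*t) + exp(5*t), t^2*exp(5*t) - t*exp(5*t), t^2*exp(5*t)/2 - t*exp(5*t)]
  [t^2*exp(5*t)/2 - t*exp(5*t), t^2*exp(5*t) + t*exp(5*t) + exp(5*t), t^2*exp(5*t)/2]
  [-3*t^2*exp(5*t)/2 + 4*t*exp(5*t), -3*t^2*exp(5*t) - t*exp(5*t), -3*t^2*exp(5*t)/2 + t*exp(5*t) + exp(5*t)]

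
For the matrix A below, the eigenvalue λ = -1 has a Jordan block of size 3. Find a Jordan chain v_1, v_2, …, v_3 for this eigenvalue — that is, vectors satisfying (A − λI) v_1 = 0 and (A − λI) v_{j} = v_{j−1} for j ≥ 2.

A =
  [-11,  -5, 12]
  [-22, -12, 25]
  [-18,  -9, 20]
A Jordan chain for λ = -1 of length 3:
v_1 = (-6, 12, 0)ᵀ
v_2 = (-10, -22, -18)ᵀ
v_3 = (1, 0, 0)ᵀ

Let N = A − (-1)·I. We want v_3 with N^3 v_3 = 0 but N^2 v_3 ≠ 0; then v_{j-1} := N · v_j for j = 3, …, 2.

Pick v_3 = (1, 0, 0)ᵀ.
Then v_2 = N · v_3 = (-10, -22, -18)ᵀ.
Then v_1 = N · v_2 = (-6, 12, 0)ᵀ.

Sanity check: (A − (-1)·I) v_1 = (0, 0, 0)ᵀ = 0. ✓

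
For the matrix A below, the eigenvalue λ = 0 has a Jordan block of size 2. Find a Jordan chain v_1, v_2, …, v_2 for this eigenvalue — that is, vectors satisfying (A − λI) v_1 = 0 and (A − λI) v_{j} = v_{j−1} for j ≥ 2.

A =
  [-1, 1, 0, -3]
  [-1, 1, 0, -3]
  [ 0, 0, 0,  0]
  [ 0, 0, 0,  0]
A Jordan chain for λ = 0 of length 2:
v_1 = (-1, -1, 0, 0)ᵀ
v_2 = (1, 0, 0, 0)ᵀ

Let N = A − (0)·I. We want v_2 with N^2 v_2 = 0 but N^1 v_2 ≠ 0; then v_{j-1} := N · v_j for j = 2, …, 2.

Pick v_2 = (1, 0, 0, 0)ᵀ.
Then v_1 = N · v_2 = (-1, -1, 0, 0)ᵀ.

Sanity check: (A − (0)·I) v_1 = (0, 0, 0, 0)ᵀ = 0. ✓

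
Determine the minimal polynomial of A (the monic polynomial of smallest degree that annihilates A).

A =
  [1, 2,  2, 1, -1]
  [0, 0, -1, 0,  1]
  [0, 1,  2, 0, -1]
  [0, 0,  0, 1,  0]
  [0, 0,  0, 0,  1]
x^2 - 2*x + 1

The characteristic polynomial is χ_A(x) = (x - 1)^5, so the eigenvalues are known. The minimal polynomial is
  m_A(x) = Π_λ (x − λ)^{k_λ}
where k_λ is the size of the *largest* Jordan block for λ (equivalently, the smallest k with (A − λI)^k v = 0 for every generalised eigenvector v of λ).

  λ = 1: largest Jordan block has size 2, contributing (x − 1)^2

So m_A(x) = (x - 1)^2 = x^2 - 2*x + 1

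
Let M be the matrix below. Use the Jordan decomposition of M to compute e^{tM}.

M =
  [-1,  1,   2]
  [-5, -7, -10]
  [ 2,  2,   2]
e^{tM} =
  [t*exp(-2*t) + exp(-2*t), t*exp(-2*t), 2*t*exp(-2*t)]
  [-5*t*exp(-2*t), -5*t*exp(-2*t) + exp(-2*t), -10*t*exp(-2*t)]
  [2*t*exp(-2*t), 2*t*exp(-2*t), 4*t*exp(-2*t) + exp(-2*t)]

Strategy: write M = P · J · P⁻¹ where J is a Jordan canonical form, so e^{tM} = P · e^{tJ} · P⁻¹, and e^{tJ} can be computed block-by-block.

M has Jordan form
J =
  [-2,  1,  0]
  [ 0, -2,  0]
  [ 0,  0, -2]
(up to reordering of blocks).

Per-block formulas:
  For a 1×1 block at λ = -2: exp(t · [-2]) = [e^(-2t)].
  For a 2×2 Jordan block J_2(-2): exp(t · J_2(-2)) = e^(-2t)·(I + t·N), where N is the 2×2 nilpotent shift.

After assembling e^{tJ} and conjugating by P, we get:

e^{tM} =
  [t*exp(-2*t) + exp(-2*t), t*exp(-2*t), 2*t*exp(-2*t)]
  [-5*t*exp(-2*t), -5*t*exp(-2*t) + exp(-2*t), -10*t*exp(-2*t)]
  [2*t*exp(-2*t), 2*t*exp(-2*t), 4*t*exp(-2*t) + exp(-2*t)]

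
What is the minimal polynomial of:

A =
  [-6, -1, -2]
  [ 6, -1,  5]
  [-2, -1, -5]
x^3 + 12*x^2 + 48*x + 64

The characteristic polynomial is χ_A(x) = (x + 4)^3, so the eigenvalues are known. The minimal polynomial is
  m_A(x) = Π_λ (x − λ)^{k_λ}
where k_λ is the size of the *largest* Jordan block for λ (equivalently, the smallest k with (A − λI)^k v = 0 for every generalised eigenvector v of λ).

  λ = -4: largest Jordan block has size 3, contributing (x + 4)^3

So m_A(x) = (x + 4)^3 = x^3 + 12*x^2 + 48*x + 64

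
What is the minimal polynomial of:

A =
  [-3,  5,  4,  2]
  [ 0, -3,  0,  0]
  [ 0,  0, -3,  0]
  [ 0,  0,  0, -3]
x^2 + 6*x + 9

The characteristic polynomial is χ_A(x) = (x + 3)^4, so the eigenvalues are known. The minimal polynomial is
  m_A(x) = Π_λ (x − λ)^{k_λ}
where k_λ is the size of the *largest* Jordan block for λ (equivalently, the smallest k with (A − λI)^k v = 0 for every generalised eigenvector v of λ).

  λ = -3: largest Jordan block has size 2, contributing (x + 3)^2

So m_A(x) = (x + 3)^2 = x^2 + 6*x + 9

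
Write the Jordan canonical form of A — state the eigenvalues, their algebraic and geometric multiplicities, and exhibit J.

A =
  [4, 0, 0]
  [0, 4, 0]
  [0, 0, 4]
J_1(4) ⊕ J_1(4) ⊕ J_1(4)

The characteristic polynomial is
  det(x·I − A) = x^3 - 12*x^2 + 48*x - 64 = (x - 4)^3

Eigenvalues and multiplicities (the geometric multiplicity of λ is n − rank(A − λI), which equals the number of Jordan blocks for λ):
  λ = 4: algebraic multiplicity = 3, geometric multiplicity = 3

Determining the block sizes for each eigenvalue:
  λ = 4: gm = am = 3, so every block has size 1 → block sizes [1, 1, 1]

Assembling the blocks gives a Jordan form
J =
  [4, 0, 0]
  [0, 4, 0]
  [0, 0, 4]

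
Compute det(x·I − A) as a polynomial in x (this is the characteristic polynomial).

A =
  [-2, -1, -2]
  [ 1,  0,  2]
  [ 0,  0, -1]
x^3 + 3*x^2 + 3*x + 1

Expanding det(x·I − A) (e.g. by cofactor expansion or by noting that A is similar to its Jordan form J, which has the same characteristic polynomial as A) gives
  χ_A(x) = x^3 + 3*x^2 + 3*x + 1
which factors as (x + 1)^3. The eigenvalues (with algebraic multiplicities) are λ = -1 with multiplicity 3.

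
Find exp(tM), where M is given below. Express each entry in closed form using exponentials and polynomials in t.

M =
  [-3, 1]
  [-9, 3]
e^{tM} =
  [1 - 3*t, t]
  [-9*t, 3*t + 1]

Strategy: write M = P · J · P⁻¹ where J is a Jordan canonical form, so e^{tM} = P · e^{tJ} · P⁻¹, and e^{tJ} can be computed block-by-block.

M has Jordan form
J =
  [0, 1]
  [0, 0]
(up to reordering of blocks).

Per-block formulas:
  For a 2×2 Jordan block J_2(0): exp(t · J_2(0)) = e^(0t)·(I + t·N), where N is the 2×2 nilpotent shift.

After assembling e^{tJ} and conjugating by P, we get:

e^{tM} =
  [1 - 3*t, t]
  [-9*t, 3*t + 1]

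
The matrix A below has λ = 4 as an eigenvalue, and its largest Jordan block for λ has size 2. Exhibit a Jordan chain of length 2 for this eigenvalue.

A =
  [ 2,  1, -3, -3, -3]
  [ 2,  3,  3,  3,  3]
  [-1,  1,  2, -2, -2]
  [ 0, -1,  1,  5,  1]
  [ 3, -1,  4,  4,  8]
A Jordan chain for λ = 4 of length 2:
v_1 = (-2, 2, -1, 0, 3)ᵀ
v_2 = (1, 0, 0, 0, 0)ᵀ

Let N = A − (4)·I. We want v_2 with N^2 v_2 = 0 but N^1 v_2 ≠ 0; then v_{j-1} := N · v_j for j = 2, …, 2.

Pick v_2 = (1, 0, 0, 0, 0)ᵀ.
Then v_1 = N · v_2 = (-2, 2, -1, 0, 3)ᵀ.

Sanity check: (A − (4)·I) v_1 = (0, 0, 0, 0, 0)ᵀ = 0. ✓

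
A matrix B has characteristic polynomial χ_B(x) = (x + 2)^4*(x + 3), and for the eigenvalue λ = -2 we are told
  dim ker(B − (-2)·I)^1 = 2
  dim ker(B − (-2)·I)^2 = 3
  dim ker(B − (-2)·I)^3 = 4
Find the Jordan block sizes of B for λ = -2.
Block sizes for λ = -2: [3, 1]

From the dimensions of kernels of powers, the number of Jordan blocks of size at least j is d_j − d_{j−1} where d_j = dim ker(N^j) (with d_0 = 0). Computing the differences gives [2, 1, 1].
The number of blocks of size exactly k is (#blocks of size ≥ k) − (#blocks of size ≥ k + 1), so the partition is: 1 block(s) of size 1, 1 block(s) of size 3.
In nonincreasing order the block sizes are [3, 1].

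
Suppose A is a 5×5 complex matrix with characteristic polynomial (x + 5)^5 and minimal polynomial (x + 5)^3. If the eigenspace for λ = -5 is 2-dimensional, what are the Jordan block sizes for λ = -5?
Block sizes for λ = -5: [3, 2]

Step 1 — from the characteristic polynomial, algebraic multiplicity of λ = -5 is 5. From dim ker(A − (-5)·I) = 2, there are exactly 2 Jordan blocks for λ = -5.
Step 2 — from the minimal polynomial, the factor (x + 5)^3 tells us the largest block for λ = -5 has size 3.
Step 3 — with total size 5, 2 blocks, and largest block 3, the block sizes (in nonincreasing order) are [3, 2].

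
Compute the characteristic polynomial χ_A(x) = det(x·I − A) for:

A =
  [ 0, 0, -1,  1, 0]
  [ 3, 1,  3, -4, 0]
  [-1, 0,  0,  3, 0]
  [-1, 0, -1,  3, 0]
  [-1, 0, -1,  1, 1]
x^5 - 5*x^4 + 10*x^3 - 10*x^2 + 5*x - 1

Expanding det(x·I − A) (e.g. by cofactor expansion or by noting that A is similar to its Jordan form J, which has the same characteristic polynomial as A) gives
  χ_A(x) = x^5 - 5*x^4 + 10*x^3 - 10*x^2 + 5*x - 1
which factors as (x - 1)^5. The eigenvalues (with algebraic multiplicities) are λ = 1 with multiplicity 5.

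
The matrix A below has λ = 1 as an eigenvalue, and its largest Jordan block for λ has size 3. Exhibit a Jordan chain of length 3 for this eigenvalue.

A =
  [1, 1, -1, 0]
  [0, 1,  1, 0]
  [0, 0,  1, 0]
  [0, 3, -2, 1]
A Jordan chain for λ = 1 of length 3:
v_1 = (1, 0, 0, 3)ᵀ
v_2 = (-1, 1, 0, -2)ᵀ
v_3 = (0, 0, 1, 0)ᵀ

Let N = A − (1)·I. We want v_3 with N^3 v_3 = 0 but N^2 v_3 ≠ 0; then v_{j-1} := N · v_j for j = 3, …, 2.

Pick v_3 = (0, 0, 1, 0)ᵀ.
Then v_2 = N · v_3 = (-1, 1, 0, -2)ᵀ.
Then v_1 = N · v_2 = (1, 0, 0, 3)ᵀ.

Sanity check: (A − (1)·I) v_1 = (0, 0, 0, 0)ᵀ = 0. ✓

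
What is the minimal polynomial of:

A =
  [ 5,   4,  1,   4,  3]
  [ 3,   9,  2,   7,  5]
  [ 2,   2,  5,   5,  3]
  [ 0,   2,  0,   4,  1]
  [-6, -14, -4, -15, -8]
x^3 - 9*x^2 + 27*x - 27

The characteristic polynomial is χ_A(x) = (x - 3)^5, so the eigenvalues are known. The minimal polynomial is
  m_A(x) = Π_λ (x − λ)^{k_λ}
where k_λ is the size of the *largest* Jordan block for λ (equivalently, the smallest k with (A − λI)^k v = 0 for every generalised eigenvector v of λ).

  λ = 3: largest Jordan block has size 3, contributing (x − 3)^3

So m_A(x) = (x - 3)^3 = x^3 - 9*x^2 + 27*x - 27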